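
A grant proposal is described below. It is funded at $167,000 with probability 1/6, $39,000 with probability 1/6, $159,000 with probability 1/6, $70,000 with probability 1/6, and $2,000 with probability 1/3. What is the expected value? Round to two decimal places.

EV = 1/6 × 167000 + 1/6 × 39000 + 1/6 × 159000 + 1/6 × 70000 + 1/3 × 2000 = 27833.3333 + 6500 + 26500 + 11666.6667 + 666.6667 = 73166.6667

$73,166.67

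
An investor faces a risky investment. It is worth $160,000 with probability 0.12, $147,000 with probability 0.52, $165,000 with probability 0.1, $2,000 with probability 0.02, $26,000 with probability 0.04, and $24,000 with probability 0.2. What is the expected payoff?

EV = 0.12 × 160000 + 0.52 × 147000 + 0.1 × 165000 + 0.02 × 2000 + 0.04 × 26000 + 0.2 × 24000 = 19200 + 76440 + 16500 + 40 + 1040 + 4800 = 118020

$118,020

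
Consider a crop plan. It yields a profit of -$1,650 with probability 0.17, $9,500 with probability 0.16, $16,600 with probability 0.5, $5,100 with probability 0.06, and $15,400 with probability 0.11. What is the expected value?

EV = 0.17 × (-1650) + 0.16 × 9500 + 0.5 × 16600 + 0.06 × 5100 + 0.11 × 15400 = -280.5 + 1520 + 8300 + 306 + 1694 = 11539.5

$11,539.50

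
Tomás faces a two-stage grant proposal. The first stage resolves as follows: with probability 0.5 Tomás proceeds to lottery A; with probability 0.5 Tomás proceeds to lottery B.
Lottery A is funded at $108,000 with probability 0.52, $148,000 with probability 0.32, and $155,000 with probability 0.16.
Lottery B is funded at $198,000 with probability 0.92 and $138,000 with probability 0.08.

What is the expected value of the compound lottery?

$160,760

EV(A) = 0.52 × 108000 + 0.32 × 148000 + 0.16 × 155000 = 56160 + 47360 + 24800 = 128320
EV(B) = 0.92 × 198000 + 0.08 × 138000 = 182160 + 11040 = 193200
Overall = 0.5 × 128320 + 0.5 × 193200 = 64160 + 96600 = 160760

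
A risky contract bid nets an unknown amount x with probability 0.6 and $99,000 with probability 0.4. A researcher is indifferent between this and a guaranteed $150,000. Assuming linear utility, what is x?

0.6·x + 0.4·99000 = 150000
0.6·x = 150000 − 39600 = 110400
x = 110400 / 0.6 = 184000

x = $184,000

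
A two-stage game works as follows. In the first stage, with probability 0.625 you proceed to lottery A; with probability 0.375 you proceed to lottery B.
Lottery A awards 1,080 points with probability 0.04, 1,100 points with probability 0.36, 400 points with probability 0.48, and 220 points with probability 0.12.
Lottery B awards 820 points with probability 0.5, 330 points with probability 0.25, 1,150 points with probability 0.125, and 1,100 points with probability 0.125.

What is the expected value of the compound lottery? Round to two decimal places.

701.16 points

EV(A) = 0.04 × 1080 + 0.36 × 1100 + 0.48 × 400 + 0.12 × 220 = 43.2 + 396 + 192 + 26.4 = 657.6
EV(B) = 0.5 × 820 + 0.25 × 330 + 0.125 × 1150 + 0.125 × 1100 = 410 + 82.5 + 143.75 + 137.5 = 773.75
Overall = 0.625 × 657.6 + 0.375 × 773.75 = 411 + 290.15625 = 701.15625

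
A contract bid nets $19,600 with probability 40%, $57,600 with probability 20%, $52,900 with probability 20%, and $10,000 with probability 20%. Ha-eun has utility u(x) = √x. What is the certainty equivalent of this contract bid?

$28,900

E[u] = 0.4·√19600 + 0.2·√57600 + 0.2·√52900 + 0.2·√10000 = 0.4·140 + 0.2·240 + 0.2·230 + 0.2·100 = 170
CE = (170)² = 28900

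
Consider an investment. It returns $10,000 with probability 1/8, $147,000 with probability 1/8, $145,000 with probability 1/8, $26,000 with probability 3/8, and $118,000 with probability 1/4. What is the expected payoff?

EV = 1/8 × 10000 + 1/8 × 147000 + 1/8 × 145000 + 3/8 × 26000 + 1/4 × 118000 = 1250 + 18375 + 18125 + 9750 + 29500 = 77000

$77,000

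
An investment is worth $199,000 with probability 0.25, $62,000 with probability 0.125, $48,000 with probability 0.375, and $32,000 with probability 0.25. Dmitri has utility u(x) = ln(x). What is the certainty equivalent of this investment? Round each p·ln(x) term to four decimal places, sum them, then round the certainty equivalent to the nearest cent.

$63,908.01

E[u] = 0.25·ln(199000) + 0.125·ln(62000) + 0.375·ln(48000) + 0.25·ln(32000) = 3.0503 + 1.3794 + 4.0421 + 2.5934 = 11.0652
CE = e^11.0652 ≈ 63908.01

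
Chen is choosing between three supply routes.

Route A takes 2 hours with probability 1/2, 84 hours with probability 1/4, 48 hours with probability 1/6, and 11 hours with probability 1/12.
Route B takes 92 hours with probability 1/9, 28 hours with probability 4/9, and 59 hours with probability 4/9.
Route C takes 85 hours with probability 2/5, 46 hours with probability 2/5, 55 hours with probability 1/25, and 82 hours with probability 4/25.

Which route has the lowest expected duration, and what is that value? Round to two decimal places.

Route A (30.92 hours)

Route A = 1/2 × 2 + 1/4 × 84 + 1/6 × 48 + 1/12 × 11 = 1 + 21 + 8 + 0.9167 = 30.9167
Route B = 1/9 × 92 + 4/9 × 28 + 4/9 × 59 = 10.2222 + 12.4444 + 26.2222 = 48.8889
Route C = 2/5 × 85 + 2/5 × 46 + 1/25 × 55 + 4/25 × 82 = 34 + 18.4 + 2.2 + 13.12 = 67.72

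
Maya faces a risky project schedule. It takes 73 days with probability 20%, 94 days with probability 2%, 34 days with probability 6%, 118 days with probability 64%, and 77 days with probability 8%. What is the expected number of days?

EV = 0.2 × 73 + 0.02 × 94 + 0.06 × 34 + 0.64 × 118 + 0.08 × 77 = 14.6 + 1.88 + 2.04 + 75.52 + 6.16 = 100.2

100.2 days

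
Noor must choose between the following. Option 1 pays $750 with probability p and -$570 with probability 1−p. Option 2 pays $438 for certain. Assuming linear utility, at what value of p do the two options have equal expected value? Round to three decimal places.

p·750 + (1−p)·(-570) = 438
1320p − 570 = 438
p = (438 + 570) / 1320

p = 0.764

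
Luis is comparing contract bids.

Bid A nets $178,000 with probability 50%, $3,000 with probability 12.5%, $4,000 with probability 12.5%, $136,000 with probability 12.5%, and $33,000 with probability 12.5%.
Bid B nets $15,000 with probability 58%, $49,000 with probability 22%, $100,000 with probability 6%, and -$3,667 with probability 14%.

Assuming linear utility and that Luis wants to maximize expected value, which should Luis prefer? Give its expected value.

Bid A = 0.5 × 178000 + 0.125 × 3000 + 0.125 × 4000 + 0.125 × 136000 + 0.125 × 33000 = 89000 + 375 + 500 + 17000 + 4125 = 111000
Bid B = 0.58 × 15000 + 0.22 × 49000 + 0.06 × 100000 + 0.14 × (-3667) = 8700 + 10780 + 6000 − 513.38 = 24966.62

Bid A ($111,000)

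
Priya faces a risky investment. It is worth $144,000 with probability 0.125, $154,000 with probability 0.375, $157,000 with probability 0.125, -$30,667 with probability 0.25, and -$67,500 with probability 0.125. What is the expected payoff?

$79,270.75

EV = 0.125 × 144000 + 0.375 × 154000 + 0.125 × 157000 + 0.25 × (-30667) + 0.125 × (-67500) = 18000 + 57750 + 19625 − 7666.75 − 8437.5 = 79270.75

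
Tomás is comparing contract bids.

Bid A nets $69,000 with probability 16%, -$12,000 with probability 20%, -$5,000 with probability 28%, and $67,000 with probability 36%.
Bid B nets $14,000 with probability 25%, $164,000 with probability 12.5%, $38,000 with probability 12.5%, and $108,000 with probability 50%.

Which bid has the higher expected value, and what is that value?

Bid B ($82,750)

Bid A = 0.16 × 69000 + 0.2 × (-12000) + 0.28 × (-5000) + 0.36 × 67000 = 11040 − 2400 − 1400 + 24120 = 31360
Bid B = 0.25 × 14000 + 0.125 × 164000 + 0.125 × 38000 + 0.5 × 108000 = 3500 + 20500 + 4750 + 54000 = 82750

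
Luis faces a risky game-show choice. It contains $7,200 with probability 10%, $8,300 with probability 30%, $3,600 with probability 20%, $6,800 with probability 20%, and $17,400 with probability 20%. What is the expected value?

$8,770

EV = 0.1 × 7200 + 0.3 × 8300 + 0.2 × 3600 + 0.2 × 6800 + 0.2 × 17400 = 720 + 2490 + 720 + 1360 + 3480 = 8770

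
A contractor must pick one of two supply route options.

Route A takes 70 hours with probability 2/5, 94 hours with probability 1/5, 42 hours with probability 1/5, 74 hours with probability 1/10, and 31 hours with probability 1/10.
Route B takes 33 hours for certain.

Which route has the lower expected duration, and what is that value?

Route B (33 hours)

Route A = 2/5 × 70 + 1/5 × 94 + 1/5 × 42 + 1/10 × 74 + 1/10 × 31 = 28 + 18.8 + 8.4 + 7.4 + 3.1 = 65.7
Route B: 33 (certain)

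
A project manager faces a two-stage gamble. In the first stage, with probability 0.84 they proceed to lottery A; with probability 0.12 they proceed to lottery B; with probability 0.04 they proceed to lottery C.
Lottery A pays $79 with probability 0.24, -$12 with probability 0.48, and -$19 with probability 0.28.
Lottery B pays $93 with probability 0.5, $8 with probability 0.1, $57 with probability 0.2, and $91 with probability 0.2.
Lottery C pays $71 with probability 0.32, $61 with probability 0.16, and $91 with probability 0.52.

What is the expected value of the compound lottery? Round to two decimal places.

$19.04

EV(A) = 0.24 × 79 + 0.48 × (-12) + 0.28 × (-19) = 18.96 − 5.76 − 5.32 = 7.88
EV(B) = 0.5 × 93 + 0.1 × 8 + 0.2 × 57 + 0.2 × 91 = 46.5 + 0.8 + 11.4 + 18.2 = 76.9
EV(C) = 0.32 × 71 + 0.16 × 61 + 0.52 × 91 = 22.72 + 9.76 + 47.32 = 79.8
Overall = 0.84 × 7.88 + 0.12 × 76.9 + 0.04 × 79.8 = 6.6192 + 9.228 + 3.192 = 19.0392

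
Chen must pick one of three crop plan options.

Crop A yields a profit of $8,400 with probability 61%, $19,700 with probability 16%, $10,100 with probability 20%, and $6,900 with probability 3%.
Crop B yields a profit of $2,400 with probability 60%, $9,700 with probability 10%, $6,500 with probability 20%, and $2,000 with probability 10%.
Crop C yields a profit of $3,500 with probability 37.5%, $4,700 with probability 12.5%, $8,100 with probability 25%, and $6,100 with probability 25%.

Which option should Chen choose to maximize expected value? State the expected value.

Crop A = 0.61 × 8400 + 0.16 × 19700 + 0.2 × 10100 + 0.03 × 6900 = 5124 + 3152 + 2020 + 207 = 10503
Crop B = 0.6 × 2400 + 0.1 × 9700 + 0.2 × 6500 + 0.1 × 2000 = 1440 + 970 + 1300 + 200 = 3910
Crop C = 0.375 × 3500 + 0.125 × 4700 + 0.25 × 8100 + 0.25 × 6100 = 1312.5 + 587.5 + 2025 + 1525 = 5450

Crop A ($10,503)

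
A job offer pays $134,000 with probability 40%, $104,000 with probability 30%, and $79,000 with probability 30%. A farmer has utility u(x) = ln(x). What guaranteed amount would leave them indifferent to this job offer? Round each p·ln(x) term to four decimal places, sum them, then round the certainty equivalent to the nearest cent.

$105,979.40

E[u] = 0.4·ln(134000) + 0.3·ln(104000) + 0.3·ln(79000) = 4.7222 + 3.4656 + 3.3832 = 11.5710
CE = e^11.5710 ≈ 105979.40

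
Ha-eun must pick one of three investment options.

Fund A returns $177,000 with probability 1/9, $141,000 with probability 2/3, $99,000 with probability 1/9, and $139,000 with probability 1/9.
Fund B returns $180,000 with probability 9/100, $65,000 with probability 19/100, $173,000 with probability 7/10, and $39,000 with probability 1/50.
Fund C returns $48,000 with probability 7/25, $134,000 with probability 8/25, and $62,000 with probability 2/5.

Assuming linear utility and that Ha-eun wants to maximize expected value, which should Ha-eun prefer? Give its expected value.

Fund B ($150,430)

Fund A = 1/9 × 177000 + 2/3 × 141000 + 1/9 × 99000 + 1/9 × 139000 = 19666.6667 + 94000 + 11000 + 15444.4444 = 140111.1111
Fund B = 9/100 × 180000 + 19/100 × 65000 + 7/10 × 173000 + 1/50 × 39000 = 16200 + 12350 + 121100 + 780 = 150430
Fund C = 7/25 × 48000 + 8/25 × 134000 + 2/5 × 62000 = 13440 + 42880 + 24800 = 81120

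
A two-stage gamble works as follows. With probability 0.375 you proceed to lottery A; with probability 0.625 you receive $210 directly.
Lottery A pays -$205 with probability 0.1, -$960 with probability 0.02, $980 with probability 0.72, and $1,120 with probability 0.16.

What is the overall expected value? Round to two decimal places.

EV(A) = 0.1 × (-205) + 0.02 × (-960) + 0.72 × 980 + 0.16 × 1120 = -20.5 − 19.2 + 705.6 + 179.2 = 845.1
Branch B: 210 (certain)
Overall = 0.375 × 845.1 + 0.625 × 210 = 316.9125 + 131.25 = 448.1625

$448.16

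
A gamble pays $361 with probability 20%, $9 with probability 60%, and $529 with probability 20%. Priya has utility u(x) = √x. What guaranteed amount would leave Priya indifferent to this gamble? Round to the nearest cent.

$104.04

E[u] = 0.2·√361 + 0.6·√9 + 0.2·√529 = 0.2·19 + 0.6·3 + 0.2·23 = 10.2
CE = (10.2)² = 104.04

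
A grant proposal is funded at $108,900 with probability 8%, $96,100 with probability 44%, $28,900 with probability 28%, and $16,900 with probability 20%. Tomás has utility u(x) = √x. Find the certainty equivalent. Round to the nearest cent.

E[u] = 0.08·√108900 + 0.44·√96100 + 0.28·√28900 + 0.2·√16900 = 0.08·330 + 0.44·310 + 0.28·170 + 0.2·130 = 236.4
CE = (236.4)² = 55884.96

$55,884.96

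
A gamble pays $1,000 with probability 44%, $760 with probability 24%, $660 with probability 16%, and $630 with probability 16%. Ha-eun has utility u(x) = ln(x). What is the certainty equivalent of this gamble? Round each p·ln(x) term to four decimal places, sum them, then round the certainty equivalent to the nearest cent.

$813.63

E[u] = 0.44·ln(1000) + 0.24·ln(760) + 0.16·ln(660) + 0.16·ln(630) = 3.0394 + 1.5920 + 1.0388 + 1.0313 = 6.7015
CE = e^6.7015 ≈ 813.63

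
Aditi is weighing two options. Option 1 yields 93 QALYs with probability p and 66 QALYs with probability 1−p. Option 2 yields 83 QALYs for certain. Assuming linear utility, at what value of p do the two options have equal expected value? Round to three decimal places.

p = 0.630

p·93 + (1−p)·66 = 83
27p + 66 = 83
p = (83 − 66) / 27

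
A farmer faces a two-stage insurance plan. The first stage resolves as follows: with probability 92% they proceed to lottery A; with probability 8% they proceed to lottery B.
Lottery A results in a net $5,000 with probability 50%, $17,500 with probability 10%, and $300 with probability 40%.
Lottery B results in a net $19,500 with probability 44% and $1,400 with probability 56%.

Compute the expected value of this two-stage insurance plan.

$4,769.52

EV(A) = 0.5 × 5000 + 0.1 × 17500 + 0.4 × 300 = 2500 + 1750 + 120 = 4370
EV(B) = 0.44 × 19500 + 0.56 × 1400 = 8580 + 784 = 9364
Overall = 0.92 × 4370 + 0.08 × 9364 = 4020.4 + 749.12 = 4769.52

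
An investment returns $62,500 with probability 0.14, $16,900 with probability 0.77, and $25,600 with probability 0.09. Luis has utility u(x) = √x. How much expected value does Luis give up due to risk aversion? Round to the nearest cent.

E[u] = 0.14·√62500 + 0.77·√16900 + 0.09·√25600 = 0.14·250 + 0.77·130 + 0.09·160 = 149.5
CE = (149.5)² = 22350.25
Risk premium = EV − CE = 24067 − 22350.25 = 1716.75

$1,716.75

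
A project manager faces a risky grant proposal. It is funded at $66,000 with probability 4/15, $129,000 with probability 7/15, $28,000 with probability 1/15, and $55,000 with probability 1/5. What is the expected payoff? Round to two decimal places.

EV = 4/15 × 66000 + 7/15 × 129000 + 1/15 × 28000 + 1/5 × 55000 = 17600 + 60200 + 1866.6667 + 11000 = 90666.6667

$90,666.67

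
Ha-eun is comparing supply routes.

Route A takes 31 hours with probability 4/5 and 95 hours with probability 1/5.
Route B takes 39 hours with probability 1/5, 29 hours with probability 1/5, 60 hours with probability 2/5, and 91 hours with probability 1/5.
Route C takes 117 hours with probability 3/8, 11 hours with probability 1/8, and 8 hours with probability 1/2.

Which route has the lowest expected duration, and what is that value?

Route A (43.8 hours)

Route A = 4/5 × 31 + 1/5 × 95 = 24.8 + 19 = 43.8
Route B = 1/5 × 39 + 1/5 × 29 + 2/5 × 60 + 1/5 × 91 = 7.8 + 5.8 + 24 + 18.2 = 55.8
Route C = 3/8 × 117 + 1/8 × 11 + 1/2 × 8 = 43.875 + 1.375 + 4 = 49.25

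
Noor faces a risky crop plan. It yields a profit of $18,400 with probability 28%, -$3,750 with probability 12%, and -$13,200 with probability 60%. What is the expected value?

EV = 0.28 × 18400 + 0.12 × (-3750) + 0.6 × (-13200) = 5152 − 450 − 7920 = -3218

-$3,218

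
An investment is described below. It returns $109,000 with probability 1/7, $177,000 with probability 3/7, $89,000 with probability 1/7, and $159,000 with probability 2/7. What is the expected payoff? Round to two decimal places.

$149,571.43

EV = 1/7 × 109000 + 3/7 × 177000 + 1/7 × 89000 + 2/7 × 159000 = 15571.4286 + 75857.1429 + 12714.2857 + 45428.5714 = 149571.4286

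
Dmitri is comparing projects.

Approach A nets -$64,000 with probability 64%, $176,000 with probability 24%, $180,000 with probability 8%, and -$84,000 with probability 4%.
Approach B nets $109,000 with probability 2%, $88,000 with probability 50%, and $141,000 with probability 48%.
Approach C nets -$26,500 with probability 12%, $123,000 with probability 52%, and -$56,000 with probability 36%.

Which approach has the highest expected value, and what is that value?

Approach B ($113,860)

Approach A = 0.64 × (-64000) + 0.24 × 176000 + 0.08 × 180000 + 0.04 × (-84000) = -40960 + 42240 + 14400 − 3360 = 12320
Approach B = 0.02 × 109000 + 0.5 × 88000 + 0.48 × 141000 = 2180 + 44000 + 67680 = 113860
Approach C = 0.12 × (-26500) + 0.52 × 123000 + 0.36 × (-56000) = -3180 + 63960 − 20160 = 40620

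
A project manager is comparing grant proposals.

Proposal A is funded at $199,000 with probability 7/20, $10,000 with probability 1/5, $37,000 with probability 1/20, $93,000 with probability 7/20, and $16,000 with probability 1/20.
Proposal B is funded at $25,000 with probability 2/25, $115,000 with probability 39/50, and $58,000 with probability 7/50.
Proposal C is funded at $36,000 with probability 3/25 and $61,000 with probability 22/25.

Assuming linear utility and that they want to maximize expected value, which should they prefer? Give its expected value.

Proposal A = 7/20 × 199000 + 1/5 × 10000 + 1/20 × 37000 + 7/20 × 93000 + 1/20 × 16000 = 69650 + 2000 + 1850 + 32550 + 800 = 106850
Proposal B = 2/25 × 25000 + 39/50 × 115000 + 7/50 × 58000 = 2000 + 89700 + 8120 = 99820
Proposal C = 3/25 × 36000 + 22/25 × 61000 = 4320 + 53680 = 58000

Proposal A ($106,850)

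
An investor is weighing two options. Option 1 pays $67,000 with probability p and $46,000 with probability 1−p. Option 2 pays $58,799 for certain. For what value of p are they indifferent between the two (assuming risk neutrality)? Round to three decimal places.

p = 0.609

p·67000 + (1−p)·46000 = 58799
21000p + 46000 = 58799
p = (58799 − 46000) / 21000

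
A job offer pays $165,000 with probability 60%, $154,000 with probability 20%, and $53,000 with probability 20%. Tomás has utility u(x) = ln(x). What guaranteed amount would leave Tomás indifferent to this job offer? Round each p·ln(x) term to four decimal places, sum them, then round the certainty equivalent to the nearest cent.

E[u] = 0.6·ln(165000) + 0.2·ln(154000) + 0.2·ln(53000) = 7.2082 + 2.3889 + 2.1756 = 11.7727
CE = e^11.7727 ≈ 129663.77

$129,663.77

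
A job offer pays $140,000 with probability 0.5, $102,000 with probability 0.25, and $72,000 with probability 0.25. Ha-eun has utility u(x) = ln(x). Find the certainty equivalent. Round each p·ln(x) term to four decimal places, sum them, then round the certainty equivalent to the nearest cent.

$109,535.06

E[u] = 0.5·ln(140000) + 0.25·ln(102000) + 0.25·ln(72000) = 5.9247 + 2.8832 + 2.7961 = 11.6040
CE = e^11.6040 ≈ 109535.06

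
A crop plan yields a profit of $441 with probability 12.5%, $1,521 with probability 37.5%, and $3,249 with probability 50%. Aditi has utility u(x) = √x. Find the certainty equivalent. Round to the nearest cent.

E[u] = 0.125·√441 + 0.375·√1521 + 0.5·√3249 = 0.125·21 + 0.375·39 + 0.5·57 = 45.75
CE = (45.75)² = 2093.0625

$2,093.06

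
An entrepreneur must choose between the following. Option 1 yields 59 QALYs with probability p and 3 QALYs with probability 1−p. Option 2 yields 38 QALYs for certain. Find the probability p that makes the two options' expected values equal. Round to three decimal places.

p = 0.625

p·59 + (1−p)·3 = 38
56p + 3 = 38
p = (38 − 3) / 56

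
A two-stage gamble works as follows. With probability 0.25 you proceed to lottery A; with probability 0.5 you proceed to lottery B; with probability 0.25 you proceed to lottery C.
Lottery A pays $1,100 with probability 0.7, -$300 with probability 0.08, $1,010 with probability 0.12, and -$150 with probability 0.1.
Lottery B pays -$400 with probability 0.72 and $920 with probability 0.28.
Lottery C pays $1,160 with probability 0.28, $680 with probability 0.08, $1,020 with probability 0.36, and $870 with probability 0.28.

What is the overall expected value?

$445.35

EV(A) = 0.7 × 1100 + 0.08 × (-300) + 0.12 × 1010 + 0.1 × (-150) = 770 − 24 + 121.2 − 15 = 852.2
EV(B) = 0.72 × (-400) + 0.28 × 920 = -288 + 257.6 = -30.4
EV(C) = 0.28 × 1160 + 0.08 × 680 + 0.36 × 1020 + 0.28 × 870 = 324.8 + 54.4 + 367.2 + 243.6 = 990
Overall = 0.25 × 852.2 + 0.5 × (-30.4) + 0.25 × 990 = 213.05 − 15.2 + 247.5 = 445.35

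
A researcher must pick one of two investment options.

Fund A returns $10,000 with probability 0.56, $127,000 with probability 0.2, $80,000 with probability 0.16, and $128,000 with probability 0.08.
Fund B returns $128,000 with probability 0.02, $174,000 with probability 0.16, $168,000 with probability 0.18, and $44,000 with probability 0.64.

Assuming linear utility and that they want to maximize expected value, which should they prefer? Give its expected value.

Fund B ($88,800)

Fund A = 0.56 × 10000 + 0.2 × 127000 + 0.16 × 80000 + 0.08 × 128000 = 5600 + 25400 + 12800 + 10240 = 54040
Fund B = 0.02 × 128000 + 0.16 × 174000 + 0.18 × 168000 + 0.64 × 44000 = 2560 + 27840 + 30240 + 28160 = 88800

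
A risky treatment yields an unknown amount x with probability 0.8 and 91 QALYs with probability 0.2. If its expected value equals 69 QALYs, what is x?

x = 63.5 QALYs

0.8·x + 0.2·91 = 69
0.8·x = 69 − 18.2 = 50.8
x = 50.8 / 0.8 = 63.5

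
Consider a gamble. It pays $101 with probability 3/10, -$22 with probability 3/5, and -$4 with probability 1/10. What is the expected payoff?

$16.70

EV = 3/10 × 101 + 3/5 × (-22) + 1/10 × (-4) = 30.3 − 13.2 − 0.4 = 16.7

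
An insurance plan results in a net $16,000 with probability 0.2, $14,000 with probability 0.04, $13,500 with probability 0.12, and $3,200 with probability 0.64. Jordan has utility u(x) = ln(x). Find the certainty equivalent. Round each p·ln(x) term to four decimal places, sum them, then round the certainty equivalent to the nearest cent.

E[u] = 0.2·ln(16000) + 0.04·ln(14000) + 0.12·ln(13500) + 0.64·ln(3200) = 1.9361 + 0.3819 + 1.1413 + 5.1654 = 8.6247
CE = e^8.6247 ≈ 5567.49

$5,567.49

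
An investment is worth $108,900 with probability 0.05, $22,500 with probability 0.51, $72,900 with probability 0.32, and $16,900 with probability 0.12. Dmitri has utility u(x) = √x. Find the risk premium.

$4,251

E[u] = 0.05·√108900 + 0.51·√22500 + 0.32·√72900 + 0.12·√16900 = 0.05·330 + 0.51·150 + 0.32·270 + 0.12·130 = 195
CE = (195)² = 38025
Risk premium = EV − CE = 42276 − 38025 = 4251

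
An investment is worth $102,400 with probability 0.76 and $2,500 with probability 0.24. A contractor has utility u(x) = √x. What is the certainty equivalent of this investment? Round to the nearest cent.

$65,127.04

E[u] = 0.76·√102400 + 0.24·√2500 = 0.76·320 + 0.24·50 = 255.2
CE = (255.2)² = 65127.04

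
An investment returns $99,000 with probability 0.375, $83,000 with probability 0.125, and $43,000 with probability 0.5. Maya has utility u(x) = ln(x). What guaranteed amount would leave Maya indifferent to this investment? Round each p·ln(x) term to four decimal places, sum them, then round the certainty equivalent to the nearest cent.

$63,824.98

E[u] = 0.375·ln(99000) + 0.125·ln(83000) + 0.5·ln(43000) = 4.3136 + 1.4158 + 5.3345 = 11.0639
CE = e^11.0639 ≈ 63824.98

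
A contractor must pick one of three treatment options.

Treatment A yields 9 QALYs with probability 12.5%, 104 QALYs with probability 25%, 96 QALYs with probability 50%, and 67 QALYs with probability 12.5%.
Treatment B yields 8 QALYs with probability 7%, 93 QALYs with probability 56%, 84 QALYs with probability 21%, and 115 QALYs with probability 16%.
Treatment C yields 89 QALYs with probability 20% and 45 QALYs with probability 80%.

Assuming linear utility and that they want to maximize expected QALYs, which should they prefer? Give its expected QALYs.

Treatment A = 0.125 × 9 + 0.25 × 104 + 0.5 × 96 + 0.125 × 67 = 1.125 + 26 + 48 + 8.375 = 83.5
Treatment B = 0.07 × 8 + 0.56 × 93 + 0.21 × 84 + 0.16 × 115 = 0.56 + 52.08 + 17.64 + 18.4 = 88.68
Treatment C = 0.2 × 89 + 0.8 × 45 = 17.8 + 36 = 53.8

Treatment B (88.68 QALYs)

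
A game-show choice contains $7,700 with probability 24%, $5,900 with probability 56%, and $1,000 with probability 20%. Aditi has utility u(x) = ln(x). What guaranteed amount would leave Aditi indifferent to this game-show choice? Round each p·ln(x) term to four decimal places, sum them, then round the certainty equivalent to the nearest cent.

E[u] = 0.24·ln(7700) + 0.56·ln(5900) + 0.2·ln(1000) = 2.1478 + 4.8623 + 1.3816 = 8.3917
CE = e^8.3917 ≈ 4410.31

$4,410.31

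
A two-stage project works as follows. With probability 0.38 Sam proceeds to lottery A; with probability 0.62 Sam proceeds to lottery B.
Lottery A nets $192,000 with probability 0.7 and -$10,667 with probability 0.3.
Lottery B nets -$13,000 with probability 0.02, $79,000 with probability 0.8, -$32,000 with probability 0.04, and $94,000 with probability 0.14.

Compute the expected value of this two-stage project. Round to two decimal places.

$96,244.36

EV(A) = 0.7 × 192000 + 0.3 × (-10667) = 134400 − 3200.1 = 131199.9
EV(B) = 0.02 × (-13000) + 0.8 × 79000 + 0.04 × (-32000) + 0.14 × 94000 = -260 + 63200 − 1280 + 13160 = 74820
Overall = 0.38 × 131199.9 + 0.62 × 74820 = 49855.962 + 46388.4 = 96244.362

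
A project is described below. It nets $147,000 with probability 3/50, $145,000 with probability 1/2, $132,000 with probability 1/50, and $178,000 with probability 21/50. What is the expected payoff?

EV = 3/50 × 147000 + 1/2 × 145000 + 1/50 × 132000 + 21/50 × 178000 = 8820 + 72500 + 2640 + 74760 = 158720

$158,720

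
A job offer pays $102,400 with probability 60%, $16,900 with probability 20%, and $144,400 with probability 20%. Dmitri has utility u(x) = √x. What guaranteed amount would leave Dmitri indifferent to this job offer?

$86,436

E[u] = 0.6·√102400 + 0.2·√16900 + 0.2·√144400 = 0.6·320 + 0.2·130 + 0.2·380 = 294
CE = (294)² = 86436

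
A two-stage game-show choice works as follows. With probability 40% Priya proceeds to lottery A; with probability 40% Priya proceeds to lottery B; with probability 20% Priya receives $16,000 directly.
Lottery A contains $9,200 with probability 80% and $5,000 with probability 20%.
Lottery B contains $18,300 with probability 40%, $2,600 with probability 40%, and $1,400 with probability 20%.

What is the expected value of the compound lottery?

$10,000

EV(A) = 0.8 × 9200 + 0.2 × 5000 = 7360 + 1000 = 8360
EV(B) = 0.4 × 18300 + 0.4 × 2600 + 0.2 × 1400 = 7320 + 1040 + 280 = 8640
Branch C: 16000 (certain)
Overall = 0.4 × 8360 + 0.4 × 8640 + 0.2 × 16000 = 3344 + 3456 + 3200 = 10000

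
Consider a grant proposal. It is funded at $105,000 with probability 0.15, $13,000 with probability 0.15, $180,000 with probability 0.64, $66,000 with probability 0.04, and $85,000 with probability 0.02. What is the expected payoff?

EV = 0.15 × 105000 + 0.15 × 13000 + 0.64 × 180000 + 0.04 × 66000 + 0.02 × 85000 = 15750 + 1950 + 115200 + 2640 + 1700 = 137240

$137,240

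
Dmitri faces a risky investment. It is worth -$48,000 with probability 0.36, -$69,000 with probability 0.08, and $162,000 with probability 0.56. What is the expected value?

EV = 0.36 × (-48000) + 0.08 × (-69000) + 0.56 × 162000 = -17280 − 5520 + 90720 = 67920

$67,920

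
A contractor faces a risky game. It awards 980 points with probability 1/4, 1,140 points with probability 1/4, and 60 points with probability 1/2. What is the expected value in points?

560 points

EV = 1/4 × 980 + 1/4 × 1140 + 1/2 × 60 = 245 + 285 + 30 = 560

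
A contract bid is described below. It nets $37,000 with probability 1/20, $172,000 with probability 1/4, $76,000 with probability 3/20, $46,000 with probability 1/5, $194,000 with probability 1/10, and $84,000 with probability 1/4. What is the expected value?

$105,850

EV = 1/20 × 37000 + 1/4 × 172000 + 3/20 × 76000 + 1/5 × 46000 + 1/10 × 194000 + 1/4 × 84000 = 1850 + 43000 + 11400 + 9200 + 19400 + 21000 = 105850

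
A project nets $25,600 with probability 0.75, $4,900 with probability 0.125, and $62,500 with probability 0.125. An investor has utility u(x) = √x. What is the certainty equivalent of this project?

$25,600

E[u] = 0.75·√25600 + 0.125·√4900 + 0.125·√62500 = 0.75·160 + 0.125·70 + 0.125·250 = 160
CE = (160)² = 25600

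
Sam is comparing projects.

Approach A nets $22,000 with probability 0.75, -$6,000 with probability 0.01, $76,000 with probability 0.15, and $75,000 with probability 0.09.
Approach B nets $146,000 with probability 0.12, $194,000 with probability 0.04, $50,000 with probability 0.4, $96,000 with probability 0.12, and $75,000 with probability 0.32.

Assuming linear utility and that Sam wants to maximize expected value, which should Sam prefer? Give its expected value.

Approach A = 0.75 × 22000 + 0.01 × (-6000) + 0.15 × 76000 + 0.09 × 75000 = 16500 − 60 + 11400 + 6750 = 34590
Approach B = 0.12 × 146000 + 0.04 × 194000 + 0.4 × 50000 + 0.12 × 96000 + 0.32 × 75000 = 17520 + 7760 + 20000 + 11520 + 24000 = 80800

Approach B ($80,800)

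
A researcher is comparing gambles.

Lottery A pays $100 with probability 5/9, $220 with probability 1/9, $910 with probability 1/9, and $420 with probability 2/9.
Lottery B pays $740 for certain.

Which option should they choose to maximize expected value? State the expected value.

Lottery B ($740)

Lottery A = 5/9 × 100 + 1/9 × 220 + 1/9 × 910 + 2/9 × 420 = 55.5556 + 24.4444 + 101.1111 + 93.3333 = 274.4444
Lottery B: 740 (certain)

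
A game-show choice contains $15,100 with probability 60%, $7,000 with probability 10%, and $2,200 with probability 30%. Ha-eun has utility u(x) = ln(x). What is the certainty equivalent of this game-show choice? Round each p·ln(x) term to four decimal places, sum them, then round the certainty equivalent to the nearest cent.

E[u] = 0.6·ln(15100) + 0.1·ln(7000) + 0.3·ln(2200) = 5.7735 + 0.8854 + 2.3089 = 8.9678
CE = e^8.9678 ≈ 7846.32

$7,846.32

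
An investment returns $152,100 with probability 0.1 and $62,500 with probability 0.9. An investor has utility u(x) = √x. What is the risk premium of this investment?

$1,764

E[u] = 0.1·√152100 + 0.9·√62500 = 0.1·390 + 0.9·250 = 264
CE = (264)² = 69696
Risk premium = EV − CE = 71460 − 69696 = 1764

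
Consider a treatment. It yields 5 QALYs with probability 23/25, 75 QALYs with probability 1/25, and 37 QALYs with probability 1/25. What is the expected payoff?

9.08 QALYs

EV = 23/25 × 5 + 1/25 × 75 + 1/25 × 37 = 4.6 + 3 + 1.48 = 9.08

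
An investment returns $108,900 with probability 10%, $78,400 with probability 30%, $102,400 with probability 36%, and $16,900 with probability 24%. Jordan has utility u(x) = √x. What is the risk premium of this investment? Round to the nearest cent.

$5,950.44

E[u] = 0.1·√108900 + 0.3·√78400 + 0.36·√102400 + 0.24·√16900 = 0.1·330 + 0.3·280 + 0.36·320 + 0.24·130 = 263.4
CE = (263.4)² = 69379.56
Risk premium = EV − CE = 75330 − 69379.56 = 5950.44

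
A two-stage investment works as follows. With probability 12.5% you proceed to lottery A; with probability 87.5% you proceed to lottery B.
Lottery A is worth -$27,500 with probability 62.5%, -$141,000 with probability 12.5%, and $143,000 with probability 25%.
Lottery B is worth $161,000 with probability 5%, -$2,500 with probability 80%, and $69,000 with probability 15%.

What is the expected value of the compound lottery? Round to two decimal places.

EV(A) = 0.625 × (-27500) + 0.125 × (-141000) + 0.25 × 143000 = -17187.5 − 17625 + 35750 = 937.5
EV(B) = 0.05 × 161000 + 0.8 × (-2500) + 0.15 × 69000 = 8050 − 2000 + 10350 = 16400
Overall = 0.125 × 937.5 + 0.875 × 16400 = 117.1875 + 14350 = 14467.1875

$14,467.19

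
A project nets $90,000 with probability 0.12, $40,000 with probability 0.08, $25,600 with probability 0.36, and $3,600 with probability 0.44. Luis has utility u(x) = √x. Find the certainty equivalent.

$18,496

E[u] = 0.12·√90000 + 0.08·√40000 + 0.36·√25600 + 0.44·√3600 = 0.12·300 + 0.08·200 + 0.36·160 + 0.44·60 = 136
CE = (136)² = 18496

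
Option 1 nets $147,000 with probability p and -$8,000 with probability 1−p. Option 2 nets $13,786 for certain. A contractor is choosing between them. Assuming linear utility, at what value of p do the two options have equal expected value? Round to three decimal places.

p = 0.141

p·147000 + (1−p)·(-8000) = 13786
155000p − 8000 = 13786
p = (13786 + 8000) / 155000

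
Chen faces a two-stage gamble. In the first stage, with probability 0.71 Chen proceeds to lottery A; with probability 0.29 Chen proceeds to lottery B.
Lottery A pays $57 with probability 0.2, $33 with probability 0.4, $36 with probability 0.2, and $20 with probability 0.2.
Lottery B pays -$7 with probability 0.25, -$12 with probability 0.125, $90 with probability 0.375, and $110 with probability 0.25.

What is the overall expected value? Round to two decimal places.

EV(A) = 0.2 × 57 + 0.4 × 33 + 0.2 × 36 + 0.2 × 20 = 11.4 + 13.2 + 7.2 + 4 = 35.8
EV(B) = 0.25 × (-7) + 0.125 × (-12) + 0.375 × 90 + 0.25 × 110 = -1.75 − 1.5 + 33.75 + 27.5 = 58
Overall = 0.71 × 35.8 + 0.29 × 58 = 25.418 + 16.82 = 42.238

$42.24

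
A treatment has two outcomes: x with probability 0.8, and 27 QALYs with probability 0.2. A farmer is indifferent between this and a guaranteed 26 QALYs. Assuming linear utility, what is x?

x = 25.75 QALYs

0.8·x + 0.2·27 = 26
0.8·x = 26 − 5.4 = 20.6
x = 20.6 / 0.8 = 25.75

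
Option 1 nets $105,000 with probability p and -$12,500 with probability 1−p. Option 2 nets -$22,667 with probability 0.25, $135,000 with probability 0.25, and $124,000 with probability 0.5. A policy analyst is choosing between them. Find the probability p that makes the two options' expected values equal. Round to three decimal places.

EV(Option 2) = 0.25 × (-22667) + 0.25 × 135000 + 0.5 × 124000 = -5666.75 + 33750 + 62000 = 90083.25
p·105000 + (1−p)·(-12500) = 90083.25
117500p − 12500 = 90083.25
p = (90083.25 + 12500) / 117500

p = 0.873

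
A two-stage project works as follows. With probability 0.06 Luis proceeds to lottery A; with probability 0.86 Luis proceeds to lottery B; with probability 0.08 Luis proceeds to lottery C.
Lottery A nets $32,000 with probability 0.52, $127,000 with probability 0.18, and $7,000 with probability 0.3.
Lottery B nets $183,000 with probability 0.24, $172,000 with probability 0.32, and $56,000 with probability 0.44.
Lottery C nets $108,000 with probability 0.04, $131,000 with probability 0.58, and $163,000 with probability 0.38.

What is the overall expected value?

$120,171.20

EV(A) = 0.52 × 32000 + 0.18 × 127000 + 0.3 × 7000 = 16640 + 22860 + 2100 = 41600
EV(B) = 0.24 × 183000 + 0.32 × 172000 + 0.44 × 56000 = 43920 + 55040 + 24640 = 123600
EV(C) = 0.04 × 108000 + 0.58 × 131000 + 0.38 × 163000 = 4320 + 75980 + 61940 = 142240
Overall = 0.06 × 41600 + 0.86 × 123600 + 0.08 × 142240 = 2496 + 106296 + 11379.2 = 120171.2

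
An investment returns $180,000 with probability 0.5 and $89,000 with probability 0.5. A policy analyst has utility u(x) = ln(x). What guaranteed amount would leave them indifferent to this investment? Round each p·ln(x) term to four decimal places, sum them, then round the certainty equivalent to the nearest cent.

$126,576.23

E[u] = 0.5·ln(180000) + 0.5·ln(89000) = 6.0504 + 5.6982 = 11.7486
CE = e^11.7486 ≈ 126576.23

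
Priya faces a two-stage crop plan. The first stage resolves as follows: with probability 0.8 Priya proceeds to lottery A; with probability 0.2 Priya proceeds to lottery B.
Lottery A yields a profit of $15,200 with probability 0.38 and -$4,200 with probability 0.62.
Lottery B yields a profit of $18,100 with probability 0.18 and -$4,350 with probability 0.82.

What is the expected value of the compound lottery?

EV(A) = 0.38 × 15200 + 0.62 × (-4200) = 5776 − 2604 = 3172
EV(B) = 0.18 × 18100 + 0.82 × (-4350) = 3258 − 3567 = -309
Overall = 0.8 × 3172 + 0.2 × (-309) = 2537.6 − 61.8 = 2475.8

$2,475.80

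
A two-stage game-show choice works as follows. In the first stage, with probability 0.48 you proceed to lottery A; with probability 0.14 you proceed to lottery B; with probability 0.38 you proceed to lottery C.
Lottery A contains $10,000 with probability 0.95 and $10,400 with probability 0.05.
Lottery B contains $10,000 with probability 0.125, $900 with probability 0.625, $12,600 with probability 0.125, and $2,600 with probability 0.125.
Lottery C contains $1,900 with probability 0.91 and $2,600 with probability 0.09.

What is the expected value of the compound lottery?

EV(A) = 0.95 × 10000 + 0.05 × 10400 = 9500 + 520 = 10020
EV(B) = 0.125 × 10000 + 0.625 × 900 + 0.125 × 12600 + 0.125 × 2600 = 1250 + 562.5 + 1575 + 325 = 3712.5
EV(C) = 0.91 × 1900 + 0.09 × 2600 = 1729 + 234 = 1963
Overall = 0.48 × 10020 + 0.14 × 3712.5 + 0.38 × 1963 = 4809.6 + 519.75 + 745.94 = 6075.29

$6,075.29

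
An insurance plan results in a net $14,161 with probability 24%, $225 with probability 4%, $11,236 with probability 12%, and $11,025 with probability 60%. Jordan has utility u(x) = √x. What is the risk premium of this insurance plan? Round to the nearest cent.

E[u] = 0.24·√14161 + 0.04·√225 + 0.12·√11236 + 0.6·√11025 = 0.24·119 + 0.04·15 + 0.12·106 + 0.6·105 = 104.88
CE = (104.88)² = 10999.8144
Risk premium = EV − CE = 11370.96 − 10999.8144 = 371.1456

$371.15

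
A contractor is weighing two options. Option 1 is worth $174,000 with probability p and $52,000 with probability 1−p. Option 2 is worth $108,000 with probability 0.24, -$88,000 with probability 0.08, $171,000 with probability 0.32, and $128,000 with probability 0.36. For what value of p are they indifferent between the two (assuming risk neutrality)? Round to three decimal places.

p = 0.555

EV(Option 2) = 0.24 × 108000 + 0.08 × (-88000) + 0.32 × 171000 + 0.36 × 128000 = 25920 − 7040 + 54720 + 46080 = 119680
p·174000 + (1−p)·52000 = 119680
122000p + 52000 = 119680
p = (119680 − 52000) / 122000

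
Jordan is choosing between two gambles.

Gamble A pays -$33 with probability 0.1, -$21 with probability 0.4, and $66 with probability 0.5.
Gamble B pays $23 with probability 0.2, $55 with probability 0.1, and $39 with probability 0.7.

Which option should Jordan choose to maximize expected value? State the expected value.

Gamble B ($37.40)

Gamble A = 0.1 × (-33) + 0.4 × (-21) + 0.5 × 66 = -3.3 − 8.4 + 33 = 21.3
Gamble B = 0.2 × 23 + 0.1 × 55 + 0.7 × 39 = 4.6 + 5.5 + 27.3 = 37.4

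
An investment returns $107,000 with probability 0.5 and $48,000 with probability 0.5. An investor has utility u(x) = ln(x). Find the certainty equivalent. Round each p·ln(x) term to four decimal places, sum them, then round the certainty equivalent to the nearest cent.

$71,668.03

E[u] = 0.5·ln(107000) + 0.5·ln(48000) = 5.7903 + 5.3895 = 11.1798
CE = e^11.1798 ≈ 71668.03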